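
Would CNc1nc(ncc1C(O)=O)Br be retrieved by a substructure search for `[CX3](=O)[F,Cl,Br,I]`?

The pattern [CX3](=O)[F,Cl,Br,I] describes a carbonyl carbon bonded to a halogen — an acyl halide.
The closest candidate here is a carboxylic acid group (-C(=O)OH), but the carbonyl is bonded to -OH, not to a halogen. No other fragment satisfies the full query, so there is no match.

No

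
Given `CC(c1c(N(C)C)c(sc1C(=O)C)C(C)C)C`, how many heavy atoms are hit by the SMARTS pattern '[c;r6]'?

The query [c;r6] means: aromatic carbon that belongs to a six-membered ring.
Check the 17 heavy atoms by environment: 1× s (aromatic, in 5-ring) → no; 4× c (aromatic, in 5-ring) → no; 1× N (acyclic) → no; 10× C (acyclic) → no; 1× O (acyclic) → no.
No environment satisfies the query, so 0 matching atoms.

0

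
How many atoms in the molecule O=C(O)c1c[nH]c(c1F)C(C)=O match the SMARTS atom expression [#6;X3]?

6

Check the 12 heavy atoms by environment: 1× n (aromatic, X3) → no; 4× c (aromatic, X3) → match; 2× C (X3) → match; 2× O (X1) → no; 1× O (X2) → no; 1× C (X4) → no; 1× F (X1) → no.
Summing the matching environments: 4 + 2 = 6 matching atoms.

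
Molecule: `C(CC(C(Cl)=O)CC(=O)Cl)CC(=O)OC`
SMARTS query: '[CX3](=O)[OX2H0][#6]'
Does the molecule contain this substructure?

Yes

The pattern [CX3](=O)[OX2H0][#6] describes a carbonyl carbon bonded to an oxygen that is itself bonded to carbon (no H on that O) — an ester.
The molecule carries a methyl-ester group (-C(=O)OCH3), whose atoms satisfy every constraint of the query, so the pattern matches.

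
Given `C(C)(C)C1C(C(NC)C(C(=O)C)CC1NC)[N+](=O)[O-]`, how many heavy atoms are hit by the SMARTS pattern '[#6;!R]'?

The query [#6;!R] means: carbon not in any ring.
Check the 19 heavy atoms by environment: 6× C (in 6-ring) → no; 7× C (acyclic) → match; 2× O (acyclic) → no; 2× N (acyclic) → no; 1× N (charge +1, acyclic) → no; 1× O (charge -1, acyclic) → no.
That gives 7 matching atoms.

7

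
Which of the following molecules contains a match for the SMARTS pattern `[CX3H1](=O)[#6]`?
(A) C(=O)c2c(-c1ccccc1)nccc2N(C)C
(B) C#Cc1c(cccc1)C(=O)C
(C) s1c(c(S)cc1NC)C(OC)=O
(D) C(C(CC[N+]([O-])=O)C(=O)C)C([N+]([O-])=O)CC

A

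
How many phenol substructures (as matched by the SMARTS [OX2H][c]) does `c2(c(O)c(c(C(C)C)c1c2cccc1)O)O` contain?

3

[OX2H][c] is the SMARTS for a phenol: a hydroxyl oxygen attached to an aromatic carbon.
The molecule carries 3 separate instances of a hydroxyl group (-OH) meeting every constraint; each maps to a distinct set of atoms, giving 3 matches.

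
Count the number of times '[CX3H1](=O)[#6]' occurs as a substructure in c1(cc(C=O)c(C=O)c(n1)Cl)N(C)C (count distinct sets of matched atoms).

2

[CX3H1](=O)[#6] is the SMARTS for an aldehyde: an sp2 carbon with one H, double-bonded to O and single-bonded to carbon.
The molecule carries 2 separate instances of an aldehyde (-CHO) meeting every constraint; each maps to a distinct set of atoms, giving 2 matches.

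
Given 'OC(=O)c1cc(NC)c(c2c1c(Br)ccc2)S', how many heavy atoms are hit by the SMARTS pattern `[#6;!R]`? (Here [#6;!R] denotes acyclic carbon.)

2

The query [#6;!R] means: carbon not in any ring.
Check the 17 heavy atoms by environment: 10× c (aromatic, in 6-ring) → no; 1× S (acyclic) → no; 2× C (acyclic) → match; 2× O (acyclic) → no; 1× Br (acyclic) → no; 1× N (acyclic) → no.
That gives 2 matching atoms.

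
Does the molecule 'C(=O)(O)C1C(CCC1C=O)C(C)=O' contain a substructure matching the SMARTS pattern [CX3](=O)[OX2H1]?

Yes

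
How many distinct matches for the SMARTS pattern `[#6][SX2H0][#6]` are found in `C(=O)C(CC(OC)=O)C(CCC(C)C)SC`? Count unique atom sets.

1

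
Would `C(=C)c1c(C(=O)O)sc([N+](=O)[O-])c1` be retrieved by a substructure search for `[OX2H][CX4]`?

No

The pattern [OX2H][CX4] describes a hydroxyl oxygen bound to an sp3 (X4) carbon — an aliphatic alcohol.
The closest candidate here is a carboxylic acid group (-C(=O)OH), but the -OH is on a CX3 carbonyl carbon, not a CX4 carbon. No other fragment satisfies the full query, so there is no match.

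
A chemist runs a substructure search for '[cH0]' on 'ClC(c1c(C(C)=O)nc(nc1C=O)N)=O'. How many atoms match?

Check the 15 heavy atoms by environment: 2× n (aromatic, H0) → no; 4× c (aromatic, H0) → match; 1× N (H2) → no; 2× C (H0) → no; 3× O (H0) → no; 1× C (H3) → no; 1× C (H1) → no; 1× Cl (H0) → no.
That gives 4 matching atoms.

4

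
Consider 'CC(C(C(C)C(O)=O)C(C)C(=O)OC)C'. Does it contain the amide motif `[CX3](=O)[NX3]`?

No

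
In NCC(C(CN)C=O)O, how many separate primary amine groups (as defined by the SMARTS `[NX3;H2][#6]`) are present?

2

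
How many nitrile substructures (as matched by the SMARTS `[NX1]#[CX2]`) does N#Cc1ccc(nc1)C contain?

[NX1]#[CX2] is the SMARTS for a nitrile: a nitrogen triple-bonded to a two-connected carbon.
Exactly one fragment in the molecule meets all constraints, giving 1 match.

1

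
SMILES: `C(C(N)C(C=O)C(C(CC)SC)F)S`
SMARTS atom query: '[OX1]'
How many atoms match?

1

The query [OX1] means: aliphatic oxygen with one total connection — typically a carbonyl =O or an oxide.
Check the 14 heavy atoms by environment: 8× C (X4) → no; 1× F (X1) → no; 2× S (X2) → no; 1× C (X3) → no; 1× O (X1) → match; 1× N (X3) → no.
That gives 1 matching atom.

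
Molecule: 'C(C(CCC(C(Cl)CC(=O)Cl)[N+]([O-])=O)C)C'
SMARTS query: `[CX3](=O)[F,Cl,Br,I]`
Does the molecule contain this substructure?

The pattern [CX3](=O)[F,Cl,Br,I] describes a carbonyl carbon bonded to a halogen — an acyl halide.
The molecule carries an acyl chloride (-C(=O)Cl), whose atoms satisfy every constraint of the query, so the pattern matches.

Yes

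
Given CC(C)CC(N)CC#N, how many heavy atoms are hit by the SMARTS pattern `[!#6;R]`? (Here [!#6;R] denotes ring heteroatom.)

Check the 9 heavy atoms by environment: 7× C (acyclic) → no; 2× N (acyclic) → no.
No environment satisfies the query, so 0 matching atoms.

0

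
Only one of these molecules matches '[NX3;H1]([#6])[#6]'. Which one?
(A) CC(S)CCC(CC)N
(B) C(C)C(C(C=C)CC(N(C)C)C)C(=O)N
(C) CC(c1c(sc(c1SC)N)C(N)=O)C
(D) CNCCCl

[NX3;H1]([#6])[#6] describes a trivalent nitrogen with one H, bonded to two carbons (a secondary amine).
(A) has a primary amino group (-NH2) but the nitrogen has H2 and only one carbon neighbour.
(B) has a primary amide (-C(=O)NH2) but the -C(=O)NH2 nitrogen has H2, not H1.
(C) has a primary amino group (-NH2) but the nitrogen has H2 and only one carbon neighbour.
(D) contains an N-methylamino group (-NHCH3), which satisfies every atom and bond constraint.
So the answer is (D).

D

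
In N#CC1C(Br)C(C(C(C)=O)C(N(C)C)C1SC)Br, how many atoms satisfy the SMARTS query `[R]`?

6

The query [R] means: R matches any atom that is part of a ring.
Check the 18 heavy atoms by environment: 6× C (in 6-ring) → match; 6× C (acyclic) → no; 1× O (acyclic) → no; 2× N (acyclic) → no; 1× S (acyclic) → no; 2× Br (acyclic) → no.
That gives 6 matching atoms.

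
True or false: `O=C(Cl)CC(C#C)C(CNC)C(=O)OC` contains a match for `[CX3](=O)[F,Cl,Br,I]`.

True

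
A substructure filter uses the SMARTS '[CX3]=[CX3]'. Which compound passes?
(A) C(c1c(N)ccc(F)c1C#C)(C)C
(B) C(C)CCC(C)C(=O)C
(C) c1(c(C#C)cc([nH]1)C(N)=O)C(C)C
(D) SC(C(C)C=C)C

[CX3]=[CX3] describes a non-aromatic C=C double bond between two sp2 carbons (an alkene).
(A) has an ethynyl group (-C#CH) but the C-C bond is a triple bond, not a double bond.
(B) has an ethyl group (-CH2CH3) but its C-C bond is a single bond between CX4 carbons, not CX3=CX3.
(C) has an ethynyl group (-C#CH) but the C-C bond is a triple bond, not a double bond.
(D) contains a vinyl group (-CH=CH2), which satisfies every atom and bond constraint.
So the answer is (D).

D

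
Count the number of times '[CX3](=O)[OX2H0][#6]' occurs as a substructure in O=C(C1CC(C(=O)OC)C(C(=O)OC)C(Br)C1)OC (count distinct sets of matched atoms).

[CX3](=O)[OX2H0][#6] is the SMARTS for an ester: a carbonyl carbon bonded to an oxygen that is itself bonded to carbon (no H on that O).
The molecule carries 3 separate instances of a methyl-ester group (-C(=O)OCH3) meeting every constraint; each maps to a distinct set of atoms, giving 3 matches.

3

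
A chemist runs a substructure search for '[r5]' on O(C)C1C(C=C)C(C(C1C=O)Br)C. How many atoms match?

5

Check the 13 heavy atoms by environment: 5× C (in 5-ring) → match; 5× C (acyclic) → no; 2× O (acyclic) → no; 1× Br (acyclic) → no.
That gives 5 matching atoms.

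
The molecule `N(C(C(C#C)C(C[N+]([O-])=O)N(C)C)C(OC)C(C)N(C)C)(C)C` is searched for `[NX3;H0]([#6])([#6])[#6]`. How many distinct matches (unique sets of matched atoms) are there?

[NX3;H0]([#6])([#6])[#6] is the SMARTS for a tertiary amine: a trivalent nitrogen with no H, bonded to three carbons.
The molecule carries 3 separate instances of a dimethylamino group (-N(CH3)2) meeting every constraint; each maps to a distinct set of atoms, giving 3 matches.

3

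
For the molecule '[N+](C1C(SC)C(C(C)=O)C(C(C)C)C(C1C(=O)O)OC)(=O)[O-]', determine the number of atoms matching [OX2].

The query [OX2] means: aliphatic oxygen with two total connections — ether, hydroxyl, or ester single-bond O.
Check the 22 heavy atoms by environment: 12× C (X4) → no; 2× O (X2) → match; 1× N (charge +1, X3) → no; 1× O (charge -1, X1) → no; 3× O (X1) → no; 2× C (X3) → no; 1× S (X2) → no.
That gives 2 matching atoms.

2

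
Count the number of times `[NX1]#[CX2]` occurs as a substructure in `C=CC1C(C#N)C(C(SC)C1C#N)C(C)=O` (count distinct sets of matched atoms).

2

[NX1]#[CX2] is the SMARTS for a nitrile: a nitrogen triple-bonded to a two-connected carbon.
The molecule carries 2 separate instances of a nitrile (-C#N) meeting every constraint; each maps to a distinct set of atoms, giving 2 matches.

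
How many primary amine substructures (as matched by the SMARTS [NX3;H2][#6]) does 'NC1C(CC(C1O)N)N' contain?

[NX3;H2][#6] is the SMARTS for a primary amine: a trivalent nitrogen with two H attached to carbon.
The molecule carries 3 separate instances of a primary amino group (-NH2) meeting every constraint; each maps to a distinct set of atoms, giving 3 matches.

3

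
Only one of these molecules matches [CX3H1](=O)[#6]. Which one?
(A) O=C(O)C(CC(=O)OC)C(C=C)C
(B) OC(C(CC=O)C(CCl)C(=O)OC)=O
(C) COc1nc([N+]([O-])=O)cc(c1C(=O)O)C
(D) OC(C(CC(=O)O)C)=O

[CX3H1](=O)[#6] describes an sp2 carbon with one H, double-bonded to O and single-bonded to carbon (an aldehyde).
(A) has a carboxylic acid group (-C(=O)OH) but the carbonyl carbon has H0 and is bonded to O, not H1.
(B) contains an aldehyde (-CHO), which satisfies every atom and bond constraint.
(C) has a carboxylic acid group (-C(=O)OH) but the carbonyl carbon has H0 and is bonded to O, not H1.
(D) has a carboxylic acid group (-C(=O)OH) but the carbonyl carbon has H0 and is bonded to O, not H1.
So the answer is (B).

B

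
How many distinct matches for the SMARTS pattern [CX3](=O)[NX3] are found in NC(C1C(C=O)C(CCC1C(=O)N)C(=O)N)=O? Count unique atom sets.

3

[CX3](=O)[NX3] is the SMARTS for an amide: a carbonyl carbon bonded to a trivalent nitrogen.
The molecule carries 3 separate instances of a primary amide (-C(=O)NH2) meeting every constraint; each maps to a distinct set of atoms, giving 3 matches.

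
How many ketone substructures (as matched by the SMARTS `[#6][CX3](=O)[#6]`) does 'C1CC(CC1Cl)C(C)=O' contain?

1

[#6][CX3](=O)[#6] is the SMARTS for a ketone: a carbonyl carbon (no H) flanked by two carbons.
Exactly one fragment in the molecule meets all constraints, giving 1 match.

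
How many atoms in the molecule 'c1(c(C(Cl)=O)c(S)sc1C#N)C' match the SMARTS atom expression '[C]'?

3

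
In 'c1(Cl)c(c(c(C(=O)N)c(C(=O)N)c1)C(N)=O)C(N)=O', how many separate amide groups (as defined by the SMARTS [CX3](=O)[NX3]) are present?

[CX3](=O)[NX3] is the SMARTS for an amide: a carbonyl carbon bonded to a trivalent nitrogen.
The molecule carries 4 separate instances of a primary amide (-C(=O)NH2) meeting every constraint; each maps to a distinct set of atoms, giving 4 matches.

4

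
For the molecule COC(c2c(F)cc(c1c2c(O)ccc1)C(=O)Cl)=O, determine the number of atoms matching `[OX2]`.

2

Check the 19 heavy atoms by environment: 10× c (aromatic, X3) → no; 2× O (X2) → match; 1× F (X1) → no; 2× C (X3) → no; 2× O (X1) → no; 1× C (X4) → no; 1× Cl (X1) → no.
That gives 2 matching atoms.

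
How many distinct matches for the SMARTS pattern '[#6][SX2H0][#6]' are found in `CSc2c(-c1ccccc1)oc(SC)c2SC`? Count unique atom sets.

3

[#6][SX2H0][#6] is the SMARTS for a thioether: an aliphatic sulfur bridging two carbons with no H on the sulfur.
The molecule carries 3 separate instances of a methylthio ether (-SCH3) meeting every constraint; each maps to a distinct set of atoms, giving 3 matches.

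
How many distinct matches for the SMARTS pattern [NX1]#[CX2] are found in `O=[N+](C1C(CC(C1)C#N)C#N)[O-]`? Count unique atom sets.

[NX1]#[CX2] is the SMARTS for a nitrile: a nitrogen triple-bonded to a two-connected carbon.
The molecule carries 2 separate instances of a nitrile (-C#N) meeting every constraint; each maps to a distinct set of atoms, giving 2 matches.

2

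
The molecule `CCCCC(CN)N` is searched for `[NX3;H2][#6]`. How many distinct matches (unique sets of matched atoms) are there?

2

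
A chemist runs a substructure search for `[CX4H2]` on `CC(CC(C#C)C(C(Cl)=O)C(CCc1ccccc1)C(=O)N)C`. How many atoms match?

3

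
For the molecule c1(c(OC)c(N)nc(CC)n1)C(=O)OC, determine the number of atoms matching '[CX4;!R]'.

4

Check the 15 heavy atoms by environment: 2× n (aromatic, X2, in 6-ring) → no; 4× c (aromatic, X3, in 6-ring) → no; 1× C (X3, acyclic) → no; 1× O (X1, acyclic) → no; 2× O (X2, acyclic) → no; 4× C (X4, acyclic) → match; 1× N (X3, acyclic) → no.
That gives 4 matching atoms.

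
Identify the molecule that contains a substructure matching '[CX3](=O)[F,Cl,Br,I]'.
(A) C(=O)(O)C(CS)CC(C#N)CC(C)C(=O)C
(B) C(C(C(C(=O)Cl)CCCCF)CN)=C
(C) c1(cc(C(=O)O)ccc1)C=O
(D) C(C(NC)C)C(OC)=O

B

[CX3](=O)[F,Cl,Br,I] describes a carbonyl carbon bonded to a halogen (an acyl halide).
(A) has a carboxylic acid group (-C(=O)OH) but the carbonyl is bonded to -OH, not to a halogen.
(B) contains an acyl chloride (-C(=O)Cl), which satisfies every atom and bond constraint.
(C) has a carboxylic acid group (-C(=O)OH) but the carbonyl is bonded to -OH, not to a halogen.
(D) has a methyl-ester group (-C(=O)OCH3) but the carbonyl is bonded to -O-C, not to a halogen.
So the answer is (B).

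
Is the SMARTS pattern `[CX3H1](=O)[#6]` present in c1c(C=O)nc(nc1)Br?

Yes

The pattern [CX3H1](=O)[#6] describes an sp2 carbon with one H, double-bonded to O and single-bonded to carbon — an aldehyde.
The molecule carries an aldehyde (-CHO), whose atoms satisfy every constraint of the query, so the pattern matches.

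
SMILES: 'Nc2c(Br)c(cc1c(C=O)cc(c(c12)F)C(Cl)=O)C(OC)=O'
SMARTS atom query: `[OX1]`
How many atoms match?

3

The query [OX1] means: aliphatic oxygen with one total connection — typically a carbonyl =O or an oxide.
Check the 22 heavy atoms by environment: 10× c (aromatic, X3) → no; 3× C (X3) → no; 3× O (X1) → match; 1× O (X2) → no; 1× C (X4) → no; 1× Br (X1) → no; 1× N (X3) → no; 1× Cl (X1) → no; 1× F (X1) → no.
That gives 3 matching atoms.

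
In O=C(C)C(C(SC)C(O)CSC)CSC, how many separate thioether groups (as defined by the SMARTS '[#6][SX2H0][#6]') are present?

[#6][SX2H0][#6] is the SMARTS for a thioether: an aliphatic sulfur bridging two carbons with no H on the sulfur.
The molecule carries 3 separate instances of a methylthio ether (-SCH3) meeting every constraint; each maps to a distinct set of atoms, giving 3 matches.

3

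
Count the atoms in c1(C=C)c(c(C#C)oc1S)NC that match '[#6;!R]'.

The query [#6;!R] means: carbon not in any ring.
Check the 12 heavy atoms by environment: 1× o (aromatic, in 5-ring) → no; 4× c (aromatic, in 5-ring) → no; 5× C (acyclic) → match; 1× N (acyclic) → no; 1× S (acyclic) → no.
That gives 5 matching atoms.

5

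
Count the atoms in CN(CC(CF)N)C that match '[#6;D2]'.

The query [#6;D2] means: any carbon bonded to exactly two heavy atoms.
Check the 8 heavy atoms by environment: 2× C (D2) → match; 1× C (D3) → no; 1× N (D1) → no; 1× F (D1) → no; 1× N (D3) → no; 2× C (D1) → no.
That gives 2 matching atoms.

2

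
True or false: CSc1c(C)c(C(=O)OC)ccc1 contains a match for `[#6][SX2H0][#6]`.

The pattern [#6][SX2H0][#6] describes an aliphatic sulfur bridging two carbons with no H on the sulfur — a thioether.
The molecule carries a methylthio ether (-SCH3), whose atoms satisfy every constraint of the query, so the pattern matches.

True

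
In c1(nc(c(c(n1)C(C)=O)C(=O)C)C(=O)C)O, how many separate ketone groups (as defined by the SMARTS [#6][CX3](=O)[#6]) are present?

[#6][CX3](=O)[#6] is the SMARTS for a ketone: a carbonyl carbon (no H) flanked by two carbons.
The molecule carries 3 separate instances of an acetyl/ketone group (-C(=O)CH3) meeting every constraint; each maps to a distinct set of atoms, giving 3 matches.

3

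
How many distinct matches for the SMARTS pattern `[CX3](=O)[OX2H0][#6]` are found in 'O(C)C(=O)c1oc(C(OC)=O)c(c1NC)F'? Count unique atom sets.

2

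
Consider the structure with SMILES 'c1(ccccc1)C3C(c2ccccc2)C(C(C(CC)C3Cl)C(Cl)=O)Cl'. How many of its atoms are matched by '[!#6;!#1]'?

4

Check the 25 heavy atoms by environment: 9× C → no; 3× Cl → match; 12× c (aromatic) → no; 1× O → match.
Summing the matching environments: 3 + 1 = 4 matching atoms.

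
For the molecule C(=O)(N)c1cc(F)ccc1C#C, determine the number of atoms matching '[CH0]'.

The query [CH0] means: aliphatic carbon with no attached hydrogen.
Check the 12 heavy atoms by environment: 3× c (aromatic, H1) → no; 3× c (aromatic, H0) → no; 2× C (H0) → match; 1× C (H1) → no; 1× O (H0) → no; 1× N (H2) → no; 1× F (H0) → no.
That gives 2 matching atoms.

2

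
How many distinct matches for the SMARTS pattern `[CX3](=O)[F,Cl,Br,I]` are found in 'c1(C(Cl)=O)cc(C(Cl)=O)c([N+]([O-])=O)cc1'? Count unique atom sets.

[CX3](=O)[F,Cl,Br,I] is the SMARTS for an acyl halide: a carbonyl carbon bonded to a halogen.
The molecule carries 2 separate instances of an acyl chloride (-C(=O)Cl) meeting every constraint; each maps to a distinct set of atoms, giving 2 matches.

2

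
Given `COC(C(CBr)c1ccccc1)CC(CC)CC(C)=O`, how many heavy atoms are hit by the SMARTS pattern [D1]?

5

Check the 20 heavy atoms by environment: 4× C (D2) → no; 4× C (D3) → no; 1× O (D2) → no; 3× C (D1) → match; 1× Br (D1) → match; 1× c (aromatic, D3) → no; 5× c (aromatic, D2) → no; 1× O (D1) → match.
Summing the matching environments: 3 + 1 + 1 = 5 matching atoms.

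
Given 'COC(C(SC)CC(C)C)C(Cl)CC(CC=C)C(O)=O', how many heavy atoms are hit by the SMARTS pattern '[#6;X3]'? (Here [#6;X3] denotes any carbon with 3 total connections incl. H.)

Check the 20 heavy atoms by environment: 12× C (X4) → no; 3× C (X3) → match; 2× O (X2) → no; 1× O (X1) → no; 1× S (X2) → no; 1× Cl (X1) → no.
That gives 3 matching atoms.

3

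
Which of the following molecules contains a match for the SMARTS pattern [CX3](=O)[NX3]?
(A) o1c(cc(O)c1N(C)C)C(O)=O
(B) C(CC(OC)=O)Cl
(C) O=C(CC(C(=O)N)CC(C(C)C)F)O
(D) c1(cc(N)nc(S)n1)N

[CX3](=O)[NX3] describes a carbonyl carbon bonded to a trivalent nitrogen (an amide).
(A) has a carboxylic acid group (-C(=O)OH) but the carbonyl is bonded to O, not to an NX3 nitrogen.
(B) has a methyl-ester group (-C(=O)OCH3) but the carbonyl is bonded to O, not to an NX3 nitrogen.
(C) contains a primary amide (-C(=O)NH2), which satisfies every atom and bond constraint.
(D) has a primary amino group (-NH2) but the -NH2 is not attached to a carbonyl carbon.
So the answer is (C).

C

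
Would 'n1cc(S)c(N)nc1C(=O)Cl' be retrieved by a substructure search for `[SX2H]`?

Yes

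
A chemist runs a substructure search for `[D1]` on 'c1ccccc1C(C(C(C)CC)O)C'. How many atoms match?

4

Check the 14 heavy atoms by environment: 3× C (D1) → match; 3× C (D3) → no; 1× c (aromatic, D3) → no; 5× c (aromatic, D2) → no; 1× O (D1) → match; 1× C (D2) → no.
Summing the matching environments: 3 + 1 = 4 matching atoms.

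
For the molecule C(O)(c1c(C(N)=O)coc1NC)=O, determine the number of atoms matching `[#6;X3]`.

The query [#6;X3] means: any carbon (aromatic or not) with three total connections.
Check the 13 heavy atoms by environment: 1× o (aromatic, X2) → no; 4× c (aromatic, X3) → match; 2× C (X3) → match; 2× O (X1) → no; 1× O (X2) → no; 2× N (X3) → no; 1× C (X4) → no.
Summing the matching environments: 4 + 2 = 6 matching atoms.

6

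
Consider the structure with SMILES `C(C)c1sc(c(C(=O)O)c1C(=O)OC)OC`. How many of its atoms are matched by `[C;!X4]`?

2

The query [C;!X4] means: aliphatic carbon that does not have four total connections.
Check the 16 heavy atoms by environment: 1× s (aromatic, X2) → no; 4× c (aromatic, X3) → no; 3× O (X2) → no; 4× C (X4) → no; 2× C (X3) → match; 2× O (X1) → no.
That gives 2 matching atoms.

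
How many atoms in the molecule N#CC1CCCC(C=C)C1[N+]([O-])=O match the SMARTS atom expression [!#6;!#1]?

The query [!#6;!#1] means: not carbon and not hydrogen — any heteroatom.
Check the 13 heavy atoms by environment: 9× C → no; 1× N (charge +1) → match; 1× O (charge -1) → match; 1× O → match; 1× N → match.
Summing the matching environments: 1 + 1 + 1 + 1 = 4 matching atoms.

4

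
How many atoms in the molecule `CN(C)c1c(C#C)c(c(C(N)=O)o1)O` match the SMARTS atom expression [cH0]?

4

The query [cH0] means: aromatic carbon with no attached hydrogen (substituted or ring-fusion).
Check the 14 heavy atoms by environment: 1× o (aromatic, H0) → no; 4× c (aromatic, H0) → match; 1× N (H0) → no; 2× C (H3) → no; 2× C (H0) → no; 1× C (H1) → no; 1× O (H0) → no; 1× N (H2) → no; 1× O (H1) → no.
That gives 4 matching atoms.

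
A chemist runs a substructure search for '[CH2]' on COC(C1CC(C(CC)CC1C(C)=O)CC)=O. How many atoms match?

4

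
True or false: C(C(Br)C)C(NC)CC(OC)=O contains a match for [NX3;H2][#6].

False

The pattern [NX3;H2][#6] describes a trivalent nitrogen with two H attached to carbon — a primary amine.
The closest candidate here is an N-methylamino group (-NHCH3), but the nitrogen bears two carbons and only one H (H1), not H2. No other fragment satisfies the full query, so there is no match.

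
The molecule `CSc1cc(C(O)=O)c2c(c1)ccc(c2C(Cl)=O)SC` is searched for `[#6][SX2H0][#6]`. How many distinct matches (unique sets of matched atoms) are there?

2

[#6][SX2H0][#6] is the SMARTS for a thioether: an aliphatic sulfur bridging two carbons with no H on the sulfur.
The molecule carries 2 separate instances of a methylthio ether (-SCH3) meeting every constraint; each maps to a distinct set of atoms, giving 2 matches.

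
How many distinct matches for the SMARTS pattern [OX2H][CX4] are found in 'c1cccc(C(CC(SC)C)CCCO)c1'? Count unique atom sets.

1

[OX2H][CX4] is the SMARTS for an aliphatic alcohol: a hydroxyl oxygen bound to an sp3 (X4) carbon.
Exactly one fragment in the molecule meets all constraints, giving 1 match.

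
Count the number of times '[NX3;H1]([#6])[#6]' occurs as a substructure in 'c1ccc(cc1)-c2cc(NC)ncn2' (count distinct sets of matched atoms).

[NX3;H1]([#6])[#6] is the SMARTS for a secondary amine: a trivalent nitrogen with one H, bonded to two carbons.
Exactly one fragment in the molecule meets all constraints, giving 1 match.

1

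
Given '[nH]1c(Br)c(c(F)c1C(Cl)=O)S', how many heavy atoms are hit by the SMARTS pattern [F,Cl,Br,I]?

The query [F,Cl,Br,I] means: comma = OR; matches any of F, Cl, Br, I.
Check the 11 heavy atoms by environment: 1× n (aromatic) → no; 4× c (aromatic) → no; 1× Br → match; 1× C → no; 1× O → no; 1× Cl → match; 1× F → match; 1× S → no.
Summing the matching environments: 1 + 1 + 1 = 3 matching atoms.

3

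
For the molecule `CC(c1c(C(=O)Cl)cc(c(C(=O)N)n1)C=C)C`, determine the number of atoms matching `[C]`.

The query [C] means: uppercase C matches aliphatic (non-aromatic) carbon only.
Check the 17 heavy atoms by environment: 1× n (aromatic) → no; 5× c (aromatic) → no; 7× C → match; 2× O → no; 1× N → no; 1× Cl → no.
That gives 7 matching atoms.

7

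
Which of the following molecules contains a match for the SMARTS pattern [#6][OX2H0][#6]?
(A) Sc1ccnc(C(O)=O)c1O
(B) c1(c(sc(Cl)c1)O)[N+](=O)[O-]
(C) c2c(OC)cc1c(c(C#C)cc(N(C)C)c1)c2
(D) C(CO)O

[#6][OX2H0][#6] describes an aliphatic oxygen bridging two carbons with no H on the oxygen (an ether).
(A) has a carboxylic acid group (-C(=O)OH) but the -OH oxygen has H1; the =O is OX1, not OX2.
(B) has a hydroxyl group (-OH) but the oxygen has H1, not H0 bridging two carbons.
(C) contains a methoxy ether (-OCH3), which satisfies every atom and bond constraint.
(D) has a hydroxyl group (-OH) but the oxygen has H1, not H0 bridging two carbons.
So the answer is (C).

C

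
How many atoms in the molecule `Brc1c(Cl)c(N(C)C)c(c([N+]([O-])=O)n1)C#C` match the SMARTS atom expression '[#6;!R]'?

4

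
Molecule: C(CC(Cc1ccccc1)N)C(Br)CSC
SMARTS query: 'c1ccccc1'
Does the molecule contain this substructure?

The pattern c1ccccc1 describes six aromatic carbons in a ring — a benzene ring.
The molecule carries a phenyl ring, whose atoms satisfy every constraint of the query, so the pattern matches.

Yes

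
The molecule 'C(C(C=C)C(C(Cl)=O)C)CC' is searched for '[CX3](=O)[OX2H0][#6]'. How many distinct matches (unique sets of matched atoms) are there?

[CX3](=O)[OX2H0][#6] is the SMARTS for an ester: a carbonyl carbon bonded to an oxygen that is itself bonded to carbon (no H on that O).
No fragment in the molecule satisfies every constraint, giving 0 matches.

0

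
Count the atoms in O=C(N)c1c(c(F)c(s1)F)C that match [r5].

The query [r5] means: r5 matches atoms in a five-membered ring.
Check the 11 heavy atoms by environment: 1× s (aromatic, in 5-ring) → match; 4× c (aromatic, in 5-ring) → match; 2× F (acyclic) → no; 2× C (acyclic) → no; 1× O (acyclic) → no; 1× N (acyclic) → no.
Summing the matching environments: 1 + 4 = 5 matching atoms.

5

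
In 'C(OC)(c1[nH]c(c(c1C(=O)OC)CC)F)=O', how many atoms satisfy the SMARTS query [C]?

6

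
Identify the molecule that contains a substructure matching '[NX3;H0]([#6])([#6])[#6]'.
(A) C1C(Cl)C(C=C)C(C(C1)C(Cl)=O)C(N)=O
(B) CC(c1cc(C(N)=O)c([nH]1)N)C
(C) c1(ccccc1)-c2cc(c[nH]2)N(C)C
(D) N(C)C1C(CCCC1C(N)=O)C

[NX3;H0]([#6])([#6])[#6] describes a trivalent nitrogen with no H, bonded to three carbons (a tertiary amine).
(A) has a primary amide (-C(=O)NH2) but the amide nitrogen has H2 and only one carbon neighbour.
(B) has a primary amino group (-NH2) but the nitrogen has H2, not H0 with three carbons.
(C) contains a dimethylamino group (-N(CH3)2), which satisfies every atom and bond constraint.
(D) has an N-methylamino group (-NHCH3) but the nitrogen still has one H (H1), not H0.
So the answer is (C).

C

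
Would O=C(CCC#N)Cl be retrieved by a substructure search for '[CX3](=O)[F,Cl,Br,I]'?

The pattern [CX3](=O)[F,Cl,Br,I] describes a carbonyl carbon bonded to a halogen — an acyl halide.
The molecule carries an acyl chloride (-C(=O)Cl), whose atoms satisfy every constraint of the query, so the pattern matches.

Yes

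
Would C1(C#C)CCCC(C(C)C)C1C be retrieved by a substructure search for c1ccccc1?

The pattern c1ccccc1 describes six aromatic carbons in a ring — a benzene ring.
The closest candidate here is a methyl group (-CH3), but no six-membered all-carbon aromatic ring is present. No other fragment satisfies the full query, so there is no match.

No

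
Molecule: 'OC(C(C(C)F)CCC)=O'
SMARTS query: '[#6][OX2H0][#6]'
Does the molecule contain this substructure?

No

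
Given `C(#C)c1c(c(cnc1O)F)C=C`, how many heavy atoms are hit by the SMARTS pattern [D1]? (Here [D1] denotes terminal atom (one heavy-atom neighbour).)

4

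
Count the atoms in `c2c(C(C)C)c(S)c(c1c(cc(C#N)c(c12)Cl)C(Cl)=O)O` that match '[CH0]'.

Check the 21 heavy atoms by environment: 8× c (aromatic, H0) → no; 2× c (aromatic, H1) → no; 2× C (H0) → match; 1× O (H0) → no; 2× Cl (H0) → no; 1× O (H1) → no; 1× S (H1) → no; 1× C (H1) → no; 2× C (H3) → no; 1× N (H0) → no.
That gives 2 matching atoms.

2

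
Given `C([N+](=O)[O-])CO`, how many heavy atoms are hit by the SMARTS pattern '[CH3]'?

Check the 6 heavy atoms by environment: 2× C (H2) → no; 1× N (charge +1, H0) → no; 1× O (charge -1, H0) → no; 1× O (H0) → no; 1× O (H1) → no.
No environment satisfies the query, so 0 matching atoms.

0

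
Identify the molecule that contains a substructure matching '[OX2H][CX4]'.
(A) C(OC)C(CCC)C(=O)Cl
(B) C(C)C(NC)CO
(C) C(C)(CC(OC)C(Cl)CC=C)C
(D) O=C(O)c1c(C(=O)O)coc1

[OX2H][CX4] describes a hydroxyl oxygen bound to an sp3 (X4) carbon (an aliphatic alcohol).
(A) has a methoxy ether (-OCH3) but the oxygen has H0 (ether), not H1.
(B) contains a hydroxyl group (-OH), which satisfies every atom and bond constraint.
(C) has a methoxy ether (-OCH3) but the oxygen has H0 (ether), not H1.
(D) has a carboxylic acid group (-C(=O)OH) but the -OH is on a CX3 carbonyl carbon, not a CX4 carbon.
So the answer is (B).

B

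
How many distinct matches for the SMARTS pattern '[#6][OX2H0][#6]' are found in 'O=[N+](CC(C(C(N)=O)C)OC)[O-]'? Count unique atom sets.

1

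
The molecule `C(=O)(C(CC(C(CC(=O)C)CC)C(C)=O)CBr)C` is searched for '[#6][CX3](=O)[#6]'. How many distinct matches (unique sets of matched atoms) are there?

[#6][CX3](=O)[#6] is the SMARTS for a ketone: a carbonyl carbon (no H) flanked by two carbons.
The molecule carries 3 separate instances of an acetyl/ketone group (-C(=O)CH3) meeting every constraint; each maps to a distinct set of atoms, giving 3 matches.

3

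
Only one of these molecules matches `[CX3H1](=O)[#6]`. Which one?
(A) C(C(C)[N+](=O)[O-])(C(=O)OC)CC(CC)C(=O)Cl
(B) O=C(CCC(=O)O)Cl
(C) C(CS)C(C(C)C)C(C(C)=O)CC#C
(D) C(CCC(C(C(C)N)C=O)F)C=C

D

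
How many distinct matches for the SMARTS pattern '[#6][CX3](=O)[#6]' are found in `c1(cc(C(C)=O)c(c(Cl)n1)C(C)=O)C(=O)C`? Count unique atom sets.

3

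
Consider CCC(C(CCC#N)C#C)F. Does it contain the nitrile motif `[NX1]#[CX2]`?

The pattern [NX1]#[CX2] describes a nitrogen triple-bonded to a two-connected carbon — a nitrile.
The molecule carries a nitrile (-C#N), whose atoms satisfy every constraint of the query, so the pattern matches.

Yes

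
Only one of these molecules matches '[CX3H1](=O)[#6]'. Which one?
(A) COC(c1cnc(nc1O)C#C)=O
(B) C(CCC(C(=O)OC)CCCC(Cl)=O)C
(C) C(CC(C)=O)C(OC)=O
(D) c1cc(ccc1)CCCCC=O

D

[CX3H1](=O)[#6] describes an sp2 carbon with one H, double-bonded to O and single-bonded to carbon (an aldehyde).
(A) has a methyl-ester group (-C(=O)OCH3) but the carbonyl carbon has H0, not H1.
(B) has a methyl-ester group (-C(=O)OCH3) but the carbonyl carbon has H0, not H1.
(C) has a methyl-ester group (-C(=O)OCH3) but the carbonyl carbon has H0, not H1.
(D) contains an aldehyde (-CHO), which satisfies every atom and bond constraint.
So the answer is (D).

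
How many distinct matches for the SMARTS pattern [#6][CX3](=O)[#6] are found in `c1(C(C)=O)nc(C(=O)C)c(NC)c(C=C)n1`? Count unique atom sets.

[#6][CX3](=O)[#6] is the SMARTS for a ketone: a carbonyl carbon (no H) flanked by two carbons.
The molecule carries 2 separate instances of an acetyl/ketone group (-C(=O)CH3) meeting every constraint; each maps to a distinct set of atoms, giving 2 matches.

2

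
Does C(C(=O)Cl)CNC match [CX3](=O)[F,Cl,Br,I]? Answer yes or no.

Yes

The pattern [CX3](=O)[F,Cl,Br,I] describes a carbonyl carbon bonded to a halogen — an acyl halide.
The molecule carries an acyl chloride (-C(=O)Cl), whose atoms satisfy every constraint of the query, so the pattern matches.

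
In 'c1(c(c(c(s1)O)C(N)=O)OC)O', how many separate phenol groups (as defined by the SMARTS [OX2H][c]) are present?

2

[OX2H][c] is the SMARTS for a phenol: a hydroxyl oxygen attached to an aromatic carbon.
The molecule carries 2 separate instances of a hydroxyl group (-OH) meeting every constraint; each maps to a distinct set of atoms, giving 2 matches.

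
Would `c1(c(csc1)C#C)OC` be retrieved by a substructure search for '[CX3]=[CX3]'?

The pattern [CX3]=[CX3] describes a non-aromatic C=C double bond between two sp2 carbons — an alkene.
The closest candidate here is an ethynyl group (-C#CH), but the C-C bond is a triple bond, not a double bond. No other fragment satisfies the full query, so there is no match.

No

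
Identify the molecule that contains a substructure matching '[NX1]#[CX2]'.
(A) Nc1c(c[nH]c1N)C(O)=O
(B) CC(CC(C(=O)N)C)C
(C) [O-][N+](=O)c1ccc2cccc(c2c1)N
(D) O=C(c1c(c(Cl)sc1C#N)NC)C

D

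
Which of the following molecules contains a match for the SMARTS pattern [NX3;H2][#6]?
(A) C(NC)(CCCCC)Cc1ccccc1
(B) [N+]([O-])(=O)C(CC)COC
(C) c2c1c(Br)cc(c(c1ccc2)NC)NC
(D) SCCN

D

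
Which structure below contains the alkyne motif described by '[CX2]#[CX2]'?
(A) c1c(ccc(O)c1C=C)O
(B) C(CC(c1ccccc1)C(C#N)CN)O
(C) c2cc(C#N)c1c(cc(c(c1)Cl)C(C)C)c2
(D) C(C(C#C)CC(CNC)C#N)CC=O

[CX2]#[CX2] describes a carbon-carbon triple bond (an alkyne).
(A) has a vinyl group (-CH=CH2) but the C=C is a double bond; both carbons are CX3, not CX2.
(B) has a nitrile (-C#N) but the triple bond is C#N, not C#C.
(C) has a nitrile (-C#N) but the triple bond is C#N, not C#C.
(D) contains an ethynyl group (-C#CH), which satisfies every atom and bond constraint.
So the answer is (D).

D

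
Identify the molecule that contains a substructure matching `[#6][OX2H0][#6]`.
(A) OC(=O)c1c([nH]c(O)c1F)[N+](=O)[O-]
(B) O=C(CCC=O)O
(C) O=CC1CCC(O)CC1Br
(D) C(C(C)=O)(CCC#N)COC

D

[#6][OX2H0][#6] describes an aliphatic oxygen bridging two carbons with no H on the oxygen (an ether).
(A) has a hydroxyl group (-OH) but the oxygen has H1, not H0 bridging two carbons.
(B) has a carboxylic acid group (-C(=O)OH) but the -OH oxygen has H1; the =O is OX1, not OX2.
(C) has a hydroxyl group (-OH) but the oxygen has H1, not H0 bridging two carbons.
(D) contains a methoxy ether (-OCH3), which satisfies every atom and bond constraint.
So the answer is (D).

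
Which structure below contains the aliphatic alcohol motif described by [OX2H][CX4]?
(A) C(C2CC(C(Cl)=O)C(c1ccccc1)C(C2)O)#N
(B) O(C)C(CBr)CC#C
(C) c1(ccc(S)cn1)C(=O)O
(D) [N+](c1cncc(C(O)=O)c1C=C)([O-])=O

A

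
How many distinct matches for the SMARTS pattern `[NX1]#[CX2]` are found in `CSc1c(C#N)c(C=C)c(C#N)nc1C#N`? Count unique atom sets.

[NX1]#[CX2] is the SMARTS for a nitrile: a nitrogen triple-bonded to a two-connected carbon.
The molecule carries 3 separate instances of a nitrile (-C#N) meeting every constraint; each maps to a distinct set of atoms, giving 3 matches.

3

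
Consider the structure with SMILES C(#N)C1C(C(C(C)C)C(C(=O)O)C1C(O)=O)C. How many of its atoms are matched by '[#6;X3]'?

2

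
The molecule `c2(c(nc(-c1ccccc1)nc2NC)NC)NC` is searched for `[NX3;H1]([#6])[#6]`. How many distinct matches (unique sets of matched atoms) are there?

3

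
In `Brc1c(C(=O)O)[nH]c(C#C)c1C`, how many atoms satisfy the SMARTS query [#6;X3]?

The query [#6;X3] means: any carbon (aromatic or not) with three total connections.
Check the 12 heavy atoms by environment: 1× n (aromatic, X3) → no; 4× c (aromatic, X3) → match; 1× Br (X1) → no; 1× C (X3) → match; 1× O (X1) → no; 1× O (X2) → no; 1× C (X4) → no; 2× C (X2) → no.
Summing the matching environments: 4 + 1 = 5 matching atoms.

5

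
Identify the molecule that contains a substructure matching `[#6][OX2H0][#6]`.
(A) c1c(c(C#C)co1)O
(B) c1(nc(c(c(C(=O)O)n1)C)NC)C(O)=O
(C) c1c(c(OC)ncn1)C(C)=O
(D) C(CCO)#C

[#6][OX2H0][#6] describes an aliphatic oxygen bridging two carbons with no H on the oxygen (an ether).
(A) has a hydroxyl group (-OH) but the oxygen has H1, not H0 bridging two carbons.
(B) has a carboxylic acid group (-C(=O)OH) but the -OH oxygen has H1; the =O is OX1, not OX2.
(C) contains a methoxy ether (-OCH3), which satisfies every atom and bond constraint.
(D) has a hydroxyl group (-OH) but the oxygen has H1, not H0 bridging two carbons.
So the answer is (C).

C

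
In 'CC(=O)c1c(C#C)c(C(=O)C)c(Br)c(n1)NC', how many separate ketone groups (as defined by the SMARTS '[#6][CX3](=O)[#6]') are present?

[#6][CX3](=O)[#6] is the SMARTS for a ketone: a carbonyl carbon (no H) flanked by two carbons.
The molecule carries 2 separate instances of an acetyl/ketone group (-C(=O)CH3) meeting every constraint; each maps to a distinct set of atoms, giving 2 matches.

2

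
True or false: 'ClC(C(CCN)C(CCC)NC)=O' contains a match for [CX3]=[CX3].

The pattern [CX3]=[CX3] describes a non-aromatic C=C double bond between two sp2 carbons — an alkene.
The closest candidate here is an ethyl group (-CH2CH3), but its C-C bond is a single bond between CX4 carbons, not CX3=CX3. No other fragment satisfies the full query, so there is no match.

False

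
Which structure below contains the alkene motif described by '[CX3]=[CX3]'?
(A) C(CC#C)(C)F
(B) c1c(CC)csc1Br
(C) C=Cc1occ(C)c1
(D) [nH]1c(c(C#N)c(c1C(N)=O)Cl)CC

C

[CX3]=[CX3] describes a non-aromatic C=C double bond between two sp2 carbons (an alkene).
(A) has an ethynyl group (-C#CH) but the C-C bond is a triple bond, not a double bond.
(B) has an ethyl group (-CH2CH3) but its C-C bond is a single bond between CX4 carbons, not CX3=CX3.
(C) contains a vinyl group (-CH=CH2), which satisfies every atom and bond constraint.
(D) has an ethyl group (-CH2CH3) but its C-C bond is a single bond between CX4 carbons, not CX3=CX3.
So the answer is (C).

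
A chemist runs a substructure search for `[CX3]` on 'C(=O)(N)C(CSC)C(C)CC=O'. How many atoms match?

The query [CX3] means: C with X3: aliphatic carbon with exactly 3 total connections.
Check the 12 heavy atoms by environment: 6× C (X4) → no; 2× C (X3) → match; 2× O (X1) → no; 1× S (X2) → no; 1× N (X3) → no.
That gives 2 matching atoms.

2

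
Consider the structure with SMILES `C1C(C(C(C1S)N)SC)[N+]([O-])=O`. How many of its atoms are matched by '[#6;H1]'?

4

The query [#6;H1] means: any carbon bearing exactly one hydrogen.
Check the 12 heavy atoms by environment: 1× C (H2) → no; 4× C (H1) → match; 1× N (charge +1, H0) → no; 1× O (charge -1, H0) → no; 1× O (H0) → no; 1× N (H2) → no; 1× S (H0) → no; 1× C (H3) → no; 1× S (H1) → no.
That gives 4 matching atoms.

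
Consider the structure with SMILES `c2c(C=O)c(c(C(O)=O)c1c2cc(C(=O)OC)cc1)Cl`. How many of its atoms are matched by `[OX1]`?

3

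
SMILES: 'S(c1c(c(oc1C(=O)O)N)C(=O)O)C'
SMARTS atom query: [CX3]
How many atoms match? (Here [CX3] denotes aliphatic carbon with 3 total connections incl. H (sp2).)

Check the 14 heavy atoms by environment: 1× o (aromatic, X2) → no; 4× c (aromatic, X3) → no; 2× C (X3) → match; 2× O (X1) → no; 2× O (X2) → no; 1× S (X2) → no; 1× C (X4) → no; 1× N (X3) → no.
That gives 2 matching atoms.

2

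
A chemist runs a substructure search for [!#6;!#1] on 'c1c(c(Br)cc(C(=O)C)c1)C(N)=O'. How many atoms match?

4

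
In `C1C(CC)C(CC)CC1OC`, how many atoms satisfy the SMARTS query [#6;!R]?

5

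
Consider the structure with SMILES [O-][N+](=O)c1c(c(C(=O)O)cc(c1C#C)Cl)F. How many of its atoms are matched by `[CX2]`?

2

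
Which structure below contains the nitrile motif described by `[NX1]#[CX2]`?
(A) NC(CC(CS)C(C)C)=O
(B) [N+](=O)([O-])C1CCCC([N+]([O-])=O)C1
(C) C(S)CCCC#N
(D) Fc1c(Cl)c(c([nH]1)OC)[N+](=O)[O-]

C

[NX1]#[CX2] describes a nitrogen triple-bonded to a two-connected carbon (a nitrile).
(A) has a primary amide (-C(=O)NH2) but the nitrogen is NX3, not NX1.
(B) has a nitro group (-[N+](=O)[O-]) but there is no C#N triple bond.
(C) contains a nitrile (-C#N), which satisfies every atom and bond constraint.
(D) has a nitro group (-[N+](=O)[O-]) but there is no C#N triple bond.
So the answer is (C).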